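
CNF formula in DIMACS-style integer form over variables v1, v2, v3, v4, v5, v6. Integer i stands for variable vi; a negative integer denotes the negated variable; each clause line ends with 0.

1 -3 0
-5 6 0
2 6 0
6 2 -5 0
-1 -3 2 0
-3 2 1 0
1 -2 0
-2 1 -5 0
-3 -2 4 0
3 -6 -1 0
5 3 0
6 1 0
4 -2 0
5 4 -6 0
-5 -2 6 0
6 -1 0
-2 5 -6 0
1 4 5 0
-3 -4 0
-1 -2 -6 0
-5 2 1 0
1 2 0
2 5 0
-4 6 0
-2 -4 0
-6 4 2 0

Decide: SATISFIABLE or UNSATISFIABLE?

UNSATISFIABLE

v2 = True:
  propagation gives v1=True, v4=True; an empty clause results — contradiction.
v2 = False:
  propagation gives v6=True, v1=True, v3=False; an empty clause results — contradiction.
Every branch closes, so no satisfying assignment exists.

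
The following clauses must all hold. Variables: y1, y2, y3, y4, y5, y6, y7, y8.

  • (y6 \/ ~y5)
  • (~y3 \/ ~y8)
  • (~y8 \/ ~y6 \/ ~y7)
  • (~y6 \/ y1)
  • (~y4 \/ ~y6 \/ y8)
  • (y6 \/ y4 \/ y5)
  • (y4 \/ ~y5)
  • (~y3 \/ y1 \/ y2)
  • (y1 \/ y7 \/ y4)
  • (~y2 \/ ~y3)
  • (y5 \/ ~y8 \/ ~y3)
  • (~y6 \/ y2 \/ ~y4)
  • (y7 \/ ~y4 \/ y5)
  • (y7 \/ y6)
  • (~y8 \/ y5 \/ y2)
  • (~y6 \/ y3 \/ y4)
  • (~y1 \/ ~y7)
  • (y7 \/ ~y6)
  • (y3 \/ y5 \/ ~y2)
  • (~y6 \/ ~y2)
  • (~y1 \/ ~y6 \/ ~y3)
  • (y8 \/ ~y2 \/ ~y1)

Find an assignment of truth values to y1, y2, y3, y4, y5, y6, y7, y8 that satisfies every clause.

y1 = F  y2 = F  y3 = F  y4 = T  y5 = F  y6 = F  y7 = T  y8 = F

Try y1 = False.
  then y6 is forced to False.
  then y5 is forced to False.
  then y4 is forced to True.
  then y7 is forced to True.
Branch on y2: take y2 = False.
  then y3 is forced to False.
  then y8 is forced to False.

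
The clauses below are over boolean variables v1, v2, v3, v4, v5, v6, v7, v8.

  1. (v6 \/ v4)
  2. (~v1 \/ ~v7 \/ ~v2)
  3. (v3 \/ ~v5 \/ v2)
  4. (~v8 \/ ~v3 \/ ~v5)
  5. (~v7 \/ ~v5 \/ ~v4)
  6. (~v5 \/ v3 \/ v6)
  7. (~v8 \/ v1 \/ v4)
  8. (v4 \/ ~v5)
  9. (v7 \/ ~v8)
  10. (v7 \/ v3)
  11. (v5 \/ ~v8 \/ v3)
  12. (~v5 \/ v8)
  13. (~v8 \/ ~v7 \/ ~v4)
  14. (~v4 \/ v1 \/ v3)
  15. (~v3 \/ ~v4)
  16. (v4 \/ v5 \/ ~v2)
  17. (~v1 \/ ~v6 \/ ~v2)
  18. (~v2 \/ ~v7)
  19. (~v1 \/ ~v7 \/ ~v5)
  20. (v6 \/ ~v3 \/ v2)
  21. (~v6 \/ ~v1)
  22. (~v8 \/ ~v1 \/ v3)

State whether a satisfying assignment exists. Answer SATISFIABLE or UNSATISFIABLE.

SATISFIABLE

Set v1 = False and propagate.
Branch on v2: take v2 = False.
Try v3 = True.
  then v4 is forced to False.
  then v6 is forced to True.
  then v8 is forced to False.
  then v5 is forced to False.
v7 is now unconstrained; take v7 = False.
Every clause has at least one true literal under this assignment.
So v1=F  v2=F  v3=T  v4=F  v5=F  v6=T  v7=F  v8=F is a satisfying assignment.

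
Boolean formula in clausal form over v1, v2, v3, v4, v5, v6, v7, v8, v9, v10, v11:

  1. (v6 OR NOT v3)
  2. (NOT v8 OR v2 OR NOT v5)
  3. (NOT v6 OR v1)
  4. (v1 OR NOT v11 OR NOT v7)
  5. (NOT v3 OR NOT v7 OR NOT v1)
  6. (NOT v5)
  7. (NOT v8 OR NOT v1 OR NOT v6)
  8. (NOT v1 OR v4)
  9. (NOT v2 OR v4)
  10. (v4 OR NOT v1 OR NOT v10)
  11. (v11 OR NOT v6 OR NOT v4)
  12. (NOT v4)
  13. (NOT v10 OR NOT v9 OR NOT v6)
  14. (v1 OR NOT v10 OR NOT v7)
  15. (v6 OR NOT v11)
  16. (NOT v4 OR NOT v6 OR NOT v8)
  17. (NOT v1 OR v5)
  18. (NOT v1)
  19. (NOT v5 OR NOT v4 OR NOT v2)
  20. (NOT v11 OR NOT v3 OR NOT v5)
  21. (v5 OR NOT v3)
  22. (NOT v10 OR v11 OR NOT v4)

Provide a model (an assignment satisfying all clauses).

v1=0, v2=0, v3=0, v4=0, v5=0, v6=0, v7=0, v8=1, v9=0, v10=1, v11=0

(NOT v5) is a unit clause, so v5 = False.
Unit propagation: (NOT v4) forces v4 = False.
The clause (NOT v1) is unit: v1 must be False.
The clause (NOT v6) is unit: v6 must be False.
(NOT v3) is a unit clause, so v3 = False.
(NOT v2) is a unit clause, so v2 = False.
Unit propagation: (NOT v11) forces v11 = False.
Pure literal: v7 appears only negated; assign v7 = False.
v8, v9, v10 are now unconstrained; take v8 = True, v9 = False, v10 = True.
Check each clause:
  1. (NOT v3 OR v6) — NOT v3 is true.
  2. (v2 OR NOT v8 OR NOT v5) — NOT v5 is true.
  3. (NOT v6 OR v1) — NOT v6 is true.
  4. (NOT v11 OR NOT v7 OR v1) — NOT v11 is true.
  5. (NOT v1 OR NOT v7 OR NOT v3) — NOT v7 is true.
  6. (NOT v5) — NOT v5 is true.
  7. (NOT v1 OR NOT v6 OR NOT v8) — NOT v6 is true.
  8. (v4 OR NOT v1) — NOT v1 is true.
  9. (NOT v2 OR v4) — NOT v2 is true.
  10. (v4 OR NOT v1 OR NOT v10) — NOT v1 is true.
  11. (NOT v4 OR NOT v6 OR v11) — NOT v6 is true.
  12. (NOT v4) — NOT v4 is true.
  13. (NOT v9 OR NOT v10 OR NOT v6) — NOT v6 is true.
  14. (NOT v7 OR NOT v10 OR v1) — NOT v7 is true.
  15. (NOT v11 OR v6) — NOT v11 is true.
  16. (NOT v6 OR NOT v8 OR NOT v4) — NOT v6 is true.
  17. (v5 OR NOT v1) — NOT v1 is true.
  18. (NOT v1) — NOT v1 is true.
  19. (NOT v2 OR NOT v5 OR NOT v4) — NOT v5 is true.
  20. (NOT v11 OR NOT v3 OR NOT v5) — NOT v3 is true.
  21. (v5 OR NOT v3) — NOT v3 is true.
  22. (NOT v4 OR v11 OR NOT v10) — NOT v4 is true.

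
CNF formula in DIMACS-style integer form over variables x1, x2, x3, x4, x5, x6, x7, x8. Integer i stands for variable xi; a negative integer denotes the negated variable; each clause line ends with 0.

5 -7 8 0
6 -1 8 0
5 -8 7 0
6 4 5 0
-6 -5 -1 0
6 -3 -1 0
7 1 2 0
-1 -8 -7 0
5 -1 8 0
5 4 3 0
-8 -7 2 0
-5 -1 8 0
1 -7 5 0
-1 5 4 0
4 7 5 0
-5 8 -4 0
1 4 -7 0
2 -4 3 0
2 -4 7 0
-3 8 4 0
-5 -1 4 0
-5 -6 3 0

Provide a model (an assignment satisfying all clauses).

x2 occurs only positively in the remaining clauses — set x2 = True.
Branch on x1: take x1 = False.
For the remaining variables, x3 = False, x4 = True, x5 = True, x6 = False, x7 = True, x8 = True works.

x1 = False, x2 = True, x3 = False, x4 = True, x5 = True, x6 = False, x7 = True, x8 = True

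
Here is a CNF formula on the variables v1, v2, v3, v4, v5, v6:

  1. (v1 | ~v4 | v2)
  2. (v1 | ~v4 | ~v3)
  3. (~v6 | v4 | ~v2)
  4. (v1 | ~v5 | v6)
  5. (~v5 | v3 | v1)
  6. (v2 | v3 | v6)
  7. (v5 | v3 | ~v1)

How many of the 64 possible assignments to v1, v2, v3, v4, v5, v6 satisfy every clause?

27

Case analysis on v1 and v3:
  v1=1, v3=1: v5 free; 7 ways for (v2,v4,v6) × 2^1 = 14.
  v1=1, v3=0: 5 of the 16 assignments to (v2,v4,v5,v6) work.
  v1=0, v3=1: remaining (v2,v4,v5,v6) ∈ {(0,0,0,0); (0,0,0,1); (0,0,1,1); (1,0,0,0)} — 4.
  v1=0, v3=0: remaining (v2,v4,v5,v6) ∈ {(0,0,0,1); (1,0,0,0); (1,1,0,0); (1,1,0,1)} — 4.
Total: 14 + 5 + 4 + 4 = 27.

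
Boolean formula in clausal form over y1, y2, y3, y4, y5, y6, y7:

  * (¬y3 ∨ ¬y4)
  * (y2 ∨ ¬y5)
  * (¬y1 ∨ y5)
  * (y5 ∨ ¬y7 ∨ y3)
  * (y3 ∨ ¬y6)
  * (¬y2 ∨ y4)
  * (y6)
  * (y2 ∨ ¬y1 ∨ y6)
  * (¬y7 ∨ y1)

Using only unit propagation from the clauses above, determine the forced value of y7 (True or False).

False

(y6) stands alone — y6 = True.
(y3 ∨ ¬y6) with y6 = True leaves only y3, so y3 = True.
In (¬y3 ∨ ¬y4), ¬y3 is now false; ¬y4 must hold, so y4 = False.
(y4 ∨ ¬y2): since y4 = False, the clause reduces to (¬y2). y2 = False.
In (y2 ∨ ¬y5), y2 is now false; ¬y5 must hold, so y5 = False.
From (¬y1 ∨ y5) and y5 = False: y1 = False.
From (y1 ∨ ¬y7) and y1 = False: y7 = False.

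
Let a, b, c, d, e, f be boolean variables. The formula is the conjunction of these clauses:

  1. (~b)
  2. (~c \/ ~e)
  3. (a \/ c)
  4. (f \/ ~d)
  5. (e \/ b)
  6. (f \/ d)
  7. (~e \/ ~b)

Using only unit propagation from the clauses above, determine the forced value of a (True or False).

True

Unit clause (~b) sets b = False.
(b \/ e) with b = False leaves only e, so e = True.
From (~e \/ ~c) and e = True: c = False.
From (a \/ c) and c = False: a = True.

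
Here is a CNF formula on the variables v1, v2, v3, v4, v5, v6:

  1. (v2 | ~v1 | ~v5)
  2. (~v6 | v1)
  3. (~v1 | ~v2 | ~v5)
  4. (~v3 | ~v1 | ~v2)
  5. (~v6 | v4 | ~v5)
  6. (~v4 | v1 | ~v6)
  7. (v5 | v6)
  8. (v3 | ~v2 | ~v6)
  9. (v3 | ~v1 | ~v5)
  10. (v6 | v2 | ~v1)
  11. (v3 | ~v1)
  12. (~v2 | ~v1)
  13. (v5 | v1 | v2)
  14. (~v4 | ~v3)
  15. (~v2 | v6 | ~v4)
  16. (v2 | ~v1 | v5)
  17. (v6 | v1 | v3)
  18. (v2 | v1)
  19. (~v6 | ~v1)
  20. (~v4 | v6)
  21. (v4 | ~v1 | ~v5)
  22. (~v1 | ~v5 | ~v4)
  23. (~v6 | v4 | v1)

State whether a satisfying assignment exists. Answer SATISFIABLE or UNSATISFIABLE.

Try v1 = False.
  then v6 is forced to False.
  then v5 is forced to True.
  then v3 is forced to True.
  then v4 is forced to False.
  then v2 is forced to True.
So v1=F, v2=T, v3=T, v4=F, v5=T, v6=F is a satisfying assignment.

SATISFIABLE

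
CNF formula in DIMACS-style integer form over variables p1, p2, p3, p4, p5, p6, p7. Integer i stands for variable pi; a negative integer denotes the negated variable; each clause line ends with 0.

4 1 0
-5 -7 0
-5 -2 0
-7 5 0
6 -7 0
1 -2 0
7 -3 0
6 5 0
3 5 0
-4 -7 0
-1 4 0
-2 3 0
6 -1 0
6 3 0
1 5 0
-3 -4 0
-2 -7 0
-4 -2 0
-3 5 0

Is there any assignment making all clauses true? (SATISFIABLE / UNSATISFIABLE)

SATISFIABLE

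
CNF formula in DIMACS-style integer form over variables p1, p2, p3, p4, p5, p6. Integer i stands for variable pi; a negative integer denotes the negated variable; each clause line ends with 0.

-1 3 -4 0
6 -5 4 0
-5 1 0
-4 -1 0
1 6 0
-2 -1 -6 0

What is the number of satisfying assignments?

Case analysis on p1 and p4:
  p1=T, p4=T: a clause becomes empty — 0.
  p1=T, p4=F: p3 free; 4 ways for (p2,p5,p6) × 2^1 = 8.
  p1=F, p4=T: remaining (p2,p3,p5,p6) ∈ {(F,F,F,T); (F,T,F,T); (T,F,F,T); (T,T,F,T)} — 4.
  p1=F, p4=F: remaining (p2,p3,p5,p6) ∈ {(F,F,F,T); (F,T,F,T); (T,F,F,T); (T,T,F,T)} — 4.
Total: 0 + 8 + 4 + 4 = 16.

16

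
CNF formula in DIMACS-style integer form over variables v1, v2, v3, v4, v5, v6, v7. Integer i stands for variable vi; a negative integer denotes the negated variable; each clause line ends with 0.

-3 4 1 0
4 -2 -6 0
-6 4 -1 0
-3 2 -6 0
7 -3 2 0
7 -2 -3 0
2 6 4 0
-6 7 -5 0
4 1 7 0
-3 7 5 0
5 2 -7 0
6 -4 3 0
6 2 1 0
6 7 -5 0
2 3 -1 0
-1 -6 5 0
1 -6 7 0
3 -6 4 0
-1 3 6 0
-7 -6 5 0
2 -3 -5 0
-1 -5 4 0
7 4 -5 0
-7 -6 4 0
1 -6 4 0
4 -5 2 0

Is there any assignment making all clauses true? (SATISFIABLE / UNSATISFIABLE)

SATISFIABLE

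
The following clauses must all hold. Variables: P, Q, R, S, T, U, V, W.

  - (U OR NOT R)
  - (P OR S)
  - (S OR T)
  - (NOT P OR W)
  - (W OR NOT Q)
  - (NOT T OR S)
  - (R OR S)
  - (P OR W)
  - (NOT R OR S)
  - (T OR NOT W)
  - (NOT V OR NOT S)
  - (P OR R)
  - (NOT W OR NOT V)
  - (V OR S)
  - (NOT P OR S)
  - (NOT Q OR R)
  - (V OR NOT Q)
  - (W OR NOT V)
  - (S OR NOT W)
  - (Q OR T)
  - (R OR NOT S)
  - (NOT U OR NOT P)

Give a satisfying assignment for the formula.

P=F, Q=F, R=T, S=T, T=T, U=T, V=F, W=T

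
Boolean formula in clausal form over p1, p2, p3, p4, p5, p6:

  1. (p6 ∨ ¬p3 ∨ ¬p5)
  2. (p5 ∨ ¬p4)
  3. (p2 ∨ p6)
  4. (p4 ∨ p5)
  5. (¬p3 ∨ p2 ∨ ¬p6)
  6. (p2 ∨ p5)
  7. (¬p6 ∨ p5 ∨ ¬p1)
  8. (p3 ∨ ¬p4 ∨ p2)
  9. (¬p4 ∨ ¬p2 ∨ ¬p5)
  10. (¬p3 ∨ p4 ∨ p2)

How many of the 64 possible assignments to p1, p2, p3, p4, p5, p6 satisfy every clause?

Case analysis on p2 and p5:
  p2=1, p5=1: p1 free; 3 ways for (p3,p4,p6) × 2^1 = 6.
  p2=1, p5=0: a clause becomes empty — 0.
  p2=0, p5=1: remaining (p1,p3,p4,p6) ∈ {(0,0,0,1); (1,0,0,1)} — 2.
  p2=0, p5=0: a clause becomes empty — 0.
Total: 6 + 0 + 2 + 0 = 8.

8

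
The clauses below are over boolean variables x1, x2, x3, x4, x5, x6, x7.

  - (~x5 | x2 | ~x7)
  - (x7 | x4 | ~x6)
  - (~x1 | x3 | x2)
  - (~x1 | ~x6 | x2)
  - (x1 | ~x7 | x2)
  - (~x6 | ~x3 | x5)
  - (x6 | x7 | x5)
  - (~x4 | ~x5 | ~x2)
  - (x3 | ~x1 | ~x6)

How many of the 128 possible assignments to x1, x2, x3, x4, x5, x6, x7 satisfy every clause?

33

Split on x2, then x6.
  x2=T, x6=T: 6 of the 32 assignments to (x1,x3,x4,x5,x7) work.
  x2=T, x6=F: x1, x3 free; 4 ways for (x4,x5,x7) × 2^2 = 16.
  x2=F, x6=T: remaining (x1,x3,x4,x5,x7) ∈ {(F,F,T,F,F); (F,F,T,T,F); (F,T,T,T,F)} — 3.
  x2=F, x6=F: x4 free; 4 ways for (x1,x3,x5,x7) × 2^1 = 8.
Total: 6 + 16 + 3 + 8 = 33.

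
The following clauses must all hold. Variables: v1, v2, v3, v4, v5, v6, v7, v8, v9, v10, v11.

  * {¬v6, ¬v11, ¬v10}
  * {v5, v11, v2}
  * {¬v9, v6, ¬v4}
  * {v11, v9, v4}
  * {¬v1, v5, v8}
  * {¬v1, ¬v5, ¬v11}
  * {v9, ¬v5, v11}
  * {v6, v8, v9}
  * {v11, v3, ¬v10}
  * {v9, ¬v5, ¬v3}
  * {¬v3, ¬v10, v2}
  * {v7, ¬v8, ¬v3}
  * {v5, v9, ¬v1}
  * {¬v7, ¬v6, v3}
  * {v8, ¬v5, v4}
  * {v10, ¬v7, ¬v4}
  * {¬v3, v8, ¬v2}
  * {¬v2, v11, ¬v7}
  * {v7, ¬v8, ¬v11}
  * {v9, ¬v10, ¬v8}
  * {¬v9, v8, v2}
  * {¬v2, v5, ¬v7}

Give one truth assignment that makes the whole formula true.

v1=F, v2=F, v3=F, v4=T, v5=T, v6=T, v7=F, v8=T, v9=T, v10=F, v11=F

Check each clause:
  1. {¬v11, ¬v10, ¬v6} — ¬v11 is true.
  2. {v11, v5, v2} — v5 is true.
  3. {¬v9, ¬v4, v6} — v6 is true.
  4. {v9, v4, v11} — v9 is true.
  5. {v5, ¬v1, v8} — v8 is true.
  6. {¬v11, ¬v5, ¬v1} — ¬v11 is true.
  7. {v11, v9, ¬v5} — v9 is true.
  8. {v9, v6, v8} — v8 is true.
  9. {v11, ¬v10, v3} — ¬v10 is true.
  10. {¬v3, v9, ¬v5} — v9 is true.
  11. {v2, ¬v10, ¬v3} — ¬v3 is true.
  12. {¬v8, ¬v3, v7} — ¬v3 is true.
  13. {v5, ¬v1, v9} — v9 is true.
  14. {v3, ¬v6, ¬v7} — ¬v7 is true.
  15. {v8, ¬v5, v4} — v8 is true.
  16. {v10, ¬v4, ¬v7} — ¬v7 is true.
  17. {¬v3, v8, ¬v2} — v8 is true.
  18. {¬v2, v11, ¬v7} — ¬v7 is true.
  19. {¬v11, ¬v8, v7} — ¬v11 is true.
  20. {¬v10, v9, ¬v8} — v9 is true.
  21. {¬v9, v2, v8} — v8 is true.
  22. {v5, ¬v7, ¬v2} — ¬v7 is true.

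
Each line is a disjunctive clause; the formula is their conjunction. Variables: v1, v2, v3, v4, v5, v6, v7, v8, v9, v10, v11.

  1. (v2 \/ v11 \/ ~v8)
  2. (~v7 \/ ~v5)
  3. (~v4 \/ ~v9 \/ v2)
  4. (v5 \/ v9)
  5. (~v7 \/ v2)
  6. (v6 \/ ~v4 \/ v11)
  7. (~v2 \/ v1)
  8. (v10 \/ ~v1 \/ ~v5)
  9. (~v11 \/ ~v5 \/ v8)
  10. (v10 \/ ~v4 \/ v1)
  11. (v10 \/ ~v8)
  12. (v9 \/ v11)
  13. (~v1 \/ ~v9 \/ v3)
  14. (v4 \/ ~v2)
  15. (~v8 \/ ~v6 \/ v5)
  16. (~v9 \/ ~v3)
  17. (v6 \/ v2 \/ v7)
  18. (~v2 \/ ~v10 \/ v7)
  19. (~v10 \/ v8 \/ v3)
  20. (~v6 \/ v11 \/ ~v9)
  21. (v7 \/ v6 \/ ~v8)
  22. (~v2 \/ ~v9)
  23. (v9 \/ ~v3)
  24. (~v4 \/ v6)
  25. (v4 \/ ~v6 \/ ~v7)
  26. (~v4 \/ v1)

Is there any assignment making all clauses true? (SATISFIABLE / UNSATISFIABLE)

SATISFIABLE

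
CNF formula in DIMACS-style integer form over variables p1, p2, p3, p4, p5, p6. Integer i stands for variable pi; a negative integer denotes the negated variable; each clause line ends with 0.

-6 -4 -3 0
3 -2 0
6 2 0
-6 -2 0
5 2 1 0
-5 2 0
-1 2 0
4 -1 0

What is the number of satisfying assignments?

Satisfying assignments:
  p1=F p2=T p3=T p4=F p5=F p6=F
  p1=F p2=T p3=T p4=F p5=T p6=F
  p1=F p2=T p3=T p4=T p5=F p6=F
  p1=F p2=T p3=T p4=T p5=T p6=F
  p1=T p2=T p3=T p4=T p5=F p6=F
  p1=T p2=T p3=T p4=T p5=T p6=F
Count: 6.

6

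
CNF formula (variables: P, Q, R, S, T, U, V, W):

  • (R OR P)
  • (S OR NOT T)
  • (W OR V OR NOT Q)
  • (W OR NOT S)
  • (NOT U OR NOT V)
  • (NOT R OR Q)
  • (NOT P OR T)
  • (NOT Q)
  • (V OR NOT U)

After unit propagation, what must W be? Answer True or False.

True

(NOT Q) stands alone — Q = False.
(NOT R OR Q): since Q = False, the clause reduces to (NOT R). R = False.
In (P OR R), R is now false; P must hold, so P = True.
From (NOT P OR T) and P = True: T = True.
In (NOT T OR S), NOT T is now false; S must hold, so S = True.
(W OR NOT S) with S = True leaves only W, so W = True.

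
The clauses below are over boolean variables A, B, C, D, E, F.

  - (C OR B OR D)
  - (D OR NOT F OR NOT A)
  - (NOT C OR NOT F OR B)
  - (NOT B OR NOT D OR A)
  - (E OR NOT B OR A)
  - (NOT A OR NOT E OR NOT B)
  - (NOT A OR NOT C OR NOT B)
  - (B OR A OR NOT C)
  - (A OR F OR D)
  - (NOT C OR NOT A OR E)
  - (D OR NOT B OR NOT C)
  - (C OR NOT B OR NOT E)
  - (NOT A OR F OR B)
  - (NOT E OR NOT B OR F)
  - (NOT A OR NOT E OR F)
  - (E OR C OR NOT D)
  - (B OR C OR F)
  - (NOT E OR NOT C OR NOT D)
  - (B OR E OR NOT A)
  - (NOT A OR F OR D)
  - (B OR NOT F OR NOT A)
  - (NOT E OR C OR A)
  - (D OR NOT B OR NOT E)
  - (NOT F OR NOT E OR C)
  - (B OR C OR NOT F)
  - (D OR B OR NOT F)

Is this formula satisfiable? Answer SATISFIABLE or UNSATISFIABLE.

B = True:
  E = True:
    propagation gives A=False, D=False; an empty clause results — contradiction.
  E = False:
    propagation gives A=True, C=False, D=False, F=False; an empty clause results — contradiction.
B = False:
  F = True:
    propagation gives C=False; an empty clause results — contradiction.
  F = False:
    propagation gives A=False, C=False; an empty clause results — contradiction.
Every branch closes, so no satisfying assignment exists.

UNSATISFIABLE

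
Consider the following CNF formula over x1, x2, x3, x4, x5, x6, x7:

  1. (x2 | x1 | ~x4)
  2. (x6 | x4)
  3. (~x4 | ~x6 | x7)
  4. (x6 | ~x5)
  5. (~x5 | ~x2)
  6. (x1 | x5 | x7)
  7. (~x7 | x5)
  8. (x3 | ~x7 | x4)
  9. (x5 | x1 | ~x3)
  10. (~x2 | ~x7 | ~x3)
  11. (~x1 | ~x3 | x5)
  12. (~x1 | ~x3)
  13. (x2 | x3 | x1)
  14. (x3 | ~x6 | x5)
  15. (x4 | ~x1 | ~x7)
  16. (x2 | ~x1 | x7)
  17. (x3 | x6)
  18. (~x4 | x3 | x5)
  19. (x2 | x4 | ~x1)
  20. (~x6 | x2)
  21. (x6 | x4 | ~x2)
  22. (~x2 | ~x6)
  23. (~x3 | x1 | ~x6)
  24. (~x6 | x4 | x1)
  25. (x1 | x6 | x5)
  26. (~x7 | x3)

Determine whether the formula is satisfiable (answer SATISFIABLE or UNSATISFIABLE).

UNSATISFIABLE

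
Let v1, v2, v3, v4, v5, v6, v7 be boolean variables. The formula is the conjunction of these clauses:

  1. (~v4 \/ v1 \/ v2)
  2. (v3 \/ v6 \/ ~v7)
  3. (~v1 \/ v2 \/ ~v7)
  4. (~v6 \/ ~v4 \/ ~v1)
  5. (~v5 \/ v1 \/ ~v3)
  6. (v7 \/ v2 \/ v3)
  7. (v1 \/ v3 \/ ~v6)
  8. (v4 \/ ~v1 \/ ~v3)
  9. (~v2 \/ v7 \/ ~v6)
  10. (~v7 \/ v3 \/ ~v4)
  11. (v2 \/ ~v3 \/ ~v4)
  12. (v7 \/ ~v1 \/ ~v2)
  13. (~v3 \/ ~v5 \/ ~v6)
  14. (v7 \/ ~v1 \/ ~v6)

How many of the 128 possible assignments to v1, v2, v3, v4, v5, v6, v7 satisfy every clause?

Case analysis on v1 and v3:
  v1=1, v3=1: remaining (v2,v4,v5,v6,v7) ∈ {(1,1,0,0,1); (1,1,1,0,1)} — 2.
  v1=1, v3=0: remaining (v2,v4,v5,v6,v7) ∈ {(1,0,0,1,1); (1,0,1,1,1)} — 2.
  v1=0, v3=1: 10 of the 32 assignments to (v2,v4,v5,v6,v7) work.
  v1=0, v3=0: remaining (v2,v4,v5,v6,v7) ∈ {(1,0,0,0,0); (1,0,1,0,0); (1,1,0,0,0); (1,1,1,0,0)} — 4.
Total: 2 + 2 + 10 + 4 = 18.

18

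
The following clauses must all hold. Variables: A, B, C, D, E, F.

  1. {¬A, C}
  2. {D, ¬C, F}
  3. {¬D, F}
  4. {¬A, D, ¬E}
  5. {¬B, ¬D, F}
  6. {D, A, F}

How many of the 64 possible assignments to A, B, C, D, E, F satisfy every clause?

22

Split on D, then F.
  D=T, F=T: B, E free; 3 ways for (A,C) × 2^2 = 12.
  D=T, F=F: a clause becomes empty — 0.
  D=F, F=T: B free; 5 ways for (A,C,E) × 2^1 = 10.
  D=F, F=F: a clause becomes empty — 0.
Total: 12 + 0 + 10 + 0 = 22.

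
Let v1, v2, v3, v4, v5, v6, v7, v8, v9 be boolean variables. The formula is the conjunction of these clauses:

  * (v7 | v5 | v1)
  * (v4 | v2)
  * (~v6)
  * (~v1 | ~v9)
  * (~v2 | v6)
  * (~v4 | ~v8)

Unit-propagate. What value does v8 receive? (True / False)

(~v6) stands alone — v6 = False.
(v6 | ~v2): since v6 = False, the clause reduces to (~v2). v2 = False.
(v4 | v2) with v2 = False leaves only v4, so v4 = True.
In (~v8 | ~v4), ~v4 is now false; ~v8 must hold, so v8 = False.

False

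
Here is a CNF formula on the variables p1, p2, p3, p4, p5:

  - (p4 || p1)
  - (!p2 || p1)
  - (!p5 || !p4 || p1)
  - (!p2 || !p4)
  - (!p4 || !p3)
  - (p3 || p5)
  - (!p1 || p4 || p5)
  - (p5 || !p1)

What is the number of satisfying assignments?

5

The models are:
  p1=1 p2=0 p3=0 p4=0 p5=1
  p1=1 p2=0 p3=0 p4=1 p5=1
  p1=1 p2=0 p3=1 p4=0 p5=1
  p1=1 p2=1 p3=0 p4=0 p5=1
  p1=1 p2=1 p3=1 p4=0 p5=1
Count: 5.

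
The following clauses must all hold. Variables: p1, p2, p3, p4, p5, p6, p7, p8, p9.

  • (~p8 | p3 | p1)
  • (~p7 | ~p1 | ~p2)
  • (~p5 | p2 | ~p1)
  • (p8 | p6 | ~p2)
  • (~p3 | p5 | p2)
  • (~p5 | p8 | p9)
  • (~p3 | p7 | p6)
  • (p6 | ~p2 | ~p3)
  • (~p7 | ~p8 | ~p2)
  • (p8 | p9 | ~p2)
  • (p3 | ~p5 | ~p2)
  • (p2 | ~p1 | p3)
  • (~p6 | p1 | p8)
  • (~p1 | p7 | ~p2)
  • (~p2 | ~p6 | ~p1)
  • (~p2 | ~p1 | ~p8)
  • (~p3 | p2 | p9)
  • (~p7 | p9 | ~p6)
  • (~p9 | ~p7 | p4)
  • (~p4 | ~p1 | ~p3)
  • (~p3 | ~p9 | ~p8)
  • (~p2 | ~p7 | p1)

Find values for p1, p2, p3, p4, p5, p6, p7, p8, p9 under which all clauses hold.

Branch on p1: take p1 = False.
The remaining clauses are satisfied by p2 = False, p3 = False, p4 = False, p5 = False, p6 = False, p7 = False, p8 = False, p9 = True.
Check each clause:
  1. (p1 | p3 | ~p8) — ~p8 is true.
  2. (~p1 | ~p2 | ~p7) — ~p7 is true.
  3. (~p1 | ~p5 | p2) — ~p5 is true.
  4. (p8 | ~p2 | p6) — ~p2 is true.
  5. (p5 | p2 | ~p3) — ~p3 is true.
  6. (p9 | p8 | ~p5) — p9 is true.
  7. (p7 | p6 | ~p3) — ~p3 is true.
  8. (~p2 | p6 | ~p3) — ~p3 is true.
  9. (~p2 | ~p7 | ~p8) — ~p8 is true.
  10. (p8 | p9 | ~p2) — p9 is true.
  11. (~p2 | p3 | ~p5) — ~p5 is true.
  12. (~p1 | p3 | p2) — ~p1 is true.
  13. (p1 | ~p6 | p8) — ~p6 is true.
  14. (~p2 | p7 | ~p1) — ~p2 is true.
  15. (~p2 | ~p1 | ~p6) — ~p6 is true.
  16. (~p2 | ~p8 | ~p1) — ~p8 is true.
  17. (p9 | p2 | ~p3) — p9 is true.
  18. (~p6 | p9 | ~p7) — p9 is true.
  19. (~p7 | ~p9 | p4) — ~p7 is true.
  20. (~p1 | ~p4 | ~p3) — ~p4 is true.
  21. (~p8 | ~p3 | ~p9) — ~p8 is true.
  22. (~p7 | ~p2 | p1) — ~p7 is true.

p1=F, p2=F, p3=F, p4=F, p5=F, p6=F, p7=F, p8=F, p9=T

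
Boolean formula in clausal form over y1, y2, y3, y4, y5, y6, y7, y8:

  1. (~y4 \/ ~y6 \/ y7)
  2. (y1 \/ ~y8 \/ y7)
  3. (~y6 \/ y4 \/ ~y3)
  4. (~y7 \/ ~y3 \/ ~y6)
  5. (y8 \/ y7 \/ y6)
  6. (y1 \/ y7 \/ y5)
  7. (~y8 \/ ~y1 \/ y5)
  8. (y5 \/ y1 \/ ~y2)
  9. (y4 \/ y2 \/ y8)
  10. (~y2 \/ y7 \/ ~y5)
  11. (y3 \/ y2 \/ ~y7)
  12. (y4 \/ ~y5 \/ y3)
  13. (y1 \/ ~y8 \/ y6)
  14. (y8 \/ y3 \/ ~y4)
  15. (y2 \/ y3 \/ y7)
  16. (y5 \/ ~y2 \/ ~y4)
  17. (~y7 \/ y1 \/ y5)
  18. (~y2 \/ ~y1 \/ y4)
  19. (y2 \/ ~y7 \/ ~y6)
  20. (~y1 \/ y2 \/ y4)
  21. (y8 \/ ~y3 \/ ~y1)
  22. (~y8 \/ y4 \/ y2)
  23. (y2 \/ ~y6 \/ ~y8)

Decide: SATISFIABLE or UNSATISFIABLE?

SATISFIABLE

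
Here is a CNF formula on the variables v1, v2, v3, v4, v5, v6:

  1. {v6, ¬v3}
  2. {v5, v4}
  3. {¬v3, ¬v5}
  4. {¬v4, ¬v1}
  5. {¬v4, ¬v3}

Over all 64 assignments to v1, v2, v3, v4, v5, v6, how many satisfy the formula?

16

Case analysis on v3 and v4:
  v3=T, v4=T: a clause becomes empty — 0.
  v3=T, v4=F: a clause becomes empty — 0.
  v3=F, v4=T: forces v1=F; v2, v5, v6 free → 2^3 = 8.
  v3=F, v4=F: forces v5=T; v1, v2, v6 free → 2^3 = 8.
Total: 0 + 0 + 8 + 8 = 16.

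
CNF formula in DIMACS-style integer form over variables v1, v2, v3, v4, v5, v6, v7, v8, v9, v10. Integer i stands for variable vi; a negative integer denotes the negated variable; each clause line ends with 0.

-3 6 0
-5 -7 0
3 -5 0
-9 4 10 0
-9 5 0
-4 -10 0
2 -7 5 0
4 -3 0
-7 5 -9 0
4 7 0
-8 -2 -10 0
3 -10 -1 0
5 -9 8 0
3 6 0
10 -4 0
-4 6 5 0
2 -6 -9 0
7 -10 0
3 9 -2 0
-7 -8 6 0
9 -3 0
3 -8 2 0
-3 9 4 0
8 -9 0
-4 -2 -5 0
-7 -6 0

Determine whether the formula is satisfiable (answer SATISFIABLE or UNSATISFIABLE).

UNSATISFIABLE

v3 = True:
  propagation gives v6=True, v4=True, v10=False; an empty clause results — contradiction.
v3 = False:
  propagation gives v5=False, v9=False, v6=True, v2=False; an empty clause results — contradiction.
Every branch closes, so no satisfying assignment exists.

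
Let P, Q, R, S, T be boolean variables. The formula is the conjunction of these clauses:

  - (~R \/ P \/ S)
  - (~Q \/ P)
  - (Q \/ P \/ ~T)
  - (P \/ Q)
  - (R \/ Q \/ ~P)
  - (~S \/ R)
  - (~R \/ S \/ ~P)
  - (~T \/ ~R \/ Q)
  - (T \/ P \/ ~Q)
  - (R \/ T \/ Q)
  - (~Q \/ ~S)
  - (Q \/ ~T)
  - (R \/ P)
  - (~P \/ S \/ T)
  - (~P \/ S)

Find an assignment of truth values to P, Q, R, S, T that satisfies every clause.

P = T  Q = F  R = T  S = T  T = F

Check each clause:
  1. (~R \/ P \/ S) — P is true.
  2. (~Q \/ P) — P is true.
  3. (P \/ Q \/ ~T) — P is true.
  4. (P \/ Q) — P is true.
  5. (~P \/ R \/ Q) — R is true.
  6. (R \/ ~S) — R is true.
  7. (S \/ ~R \/ ~P) — S is true.
  8. (Q \/ ~R \/ ~T) — ~T is true.
  9. (~Q \/ P \/ T) — P is true.
  10. (Q \/ R \/ T) — R is true.
  11. (~Q \/ ~S) — ~Q is true.
  12. (~T \/ Q) — ~T is true.
  13. (R \/ P) — P is true.
  14. (T \/ S \/ ~P) — S is true.
  15. (S \/ ~P) — S is true.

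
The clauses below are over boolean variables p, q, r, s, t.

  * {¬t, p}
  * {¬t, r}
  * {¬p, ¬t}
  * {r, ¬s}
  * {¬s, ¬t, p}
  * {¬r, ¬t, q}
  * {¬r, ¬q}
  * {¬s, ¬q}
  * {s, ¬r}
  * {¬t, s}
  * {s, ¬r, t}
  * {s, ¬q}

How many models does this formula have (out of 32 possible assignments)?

The models are:
  p=F q=F r=F s=F t=F
  p=F q=F r=T s=T t=F
  p=T q=F r=F s=F t=F
  p=T q=F r=T s=T t=F
That's 4 in total.

4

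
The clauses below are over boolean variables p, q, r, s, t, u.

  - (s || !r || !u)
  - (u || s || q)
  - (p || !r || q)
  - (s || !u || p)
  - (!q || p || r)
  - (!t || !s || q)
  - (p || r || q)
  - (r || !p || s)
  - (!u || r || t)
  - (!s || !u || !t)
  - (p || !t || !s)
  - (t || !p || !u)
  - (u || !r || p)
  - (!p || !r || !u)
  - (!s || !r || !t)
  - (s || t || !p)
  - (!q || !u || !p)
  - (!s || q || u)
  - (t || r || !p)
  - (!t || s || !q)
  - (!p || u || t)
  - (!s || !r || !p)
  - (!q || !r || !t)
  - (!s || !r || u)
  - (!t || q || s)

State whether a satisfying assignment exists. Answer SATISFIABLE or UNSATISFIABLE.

SATISFIABLE

Try p = True.
For the remaining variables, q = True, r = False, s = True, t = True, u = False works.
So p = True, q = True, r = False, s = True, t = True, u = False is a satisfying assignment.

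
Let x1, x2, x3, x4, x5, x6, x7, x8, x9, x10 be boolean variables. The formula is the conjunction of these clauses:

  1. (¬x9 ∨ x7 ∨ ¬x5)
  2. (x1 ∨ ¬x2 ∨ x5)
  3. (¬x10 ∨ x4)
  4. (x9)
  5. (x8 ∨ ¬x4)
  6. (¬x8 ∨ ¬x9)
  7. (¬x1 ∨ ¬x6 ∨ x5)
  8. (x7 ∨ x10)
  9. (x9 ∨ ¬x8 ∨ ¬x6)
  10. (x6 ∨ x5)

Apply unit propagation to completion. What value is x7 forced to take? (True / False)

Unit clause (x9) sets x9 = True.
In (¬x9 ∨ ¬x8), ¬x9 is now false; ¬x8 must hold, so x8 = False.
In (¬x4 ∨ x8), x8 is now false; ¬x4 must hold, so x4 = False.
(x4 ∨ ¬x10) with x4 = False leaves only ¬x10, so x10 = False.
(x10 ∨ x7) with x10 = False leaves only x7, so x7 = True.

True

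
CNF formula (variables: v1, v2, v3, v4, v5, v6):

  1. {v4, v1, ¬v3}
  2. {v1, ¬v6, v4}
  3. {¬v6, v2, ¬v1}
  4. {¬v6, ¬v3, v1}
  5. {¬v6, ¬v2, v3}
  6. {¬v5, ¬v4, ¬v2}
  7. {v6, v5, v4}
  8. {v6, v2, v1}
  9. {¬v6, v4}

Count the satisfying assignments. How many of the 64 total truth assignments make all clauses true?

16

Case analysis on v6 and v1:
  v6=T, v1=T: remaining (v2,v3,v4,v5) ∈ {(T,T,T,F)} — 1.
  v6=T, v1=F: remaining (v2,v3,v4,v5) ∈ {(F,F,T,F); (F,F,T,T)} — 2.
  v6=F, v1=T: v3 free; 5 ways for (v2,v4,v5) × 2^1 = 10.
  v6=F, v1=F: remaining (v2,v3,v4,v5) ∈ {(T,F,F,T); (T,F,T,F); (T,T,T,F)} — 3.
Total: 1 + 2 + 10 + 3 = 16.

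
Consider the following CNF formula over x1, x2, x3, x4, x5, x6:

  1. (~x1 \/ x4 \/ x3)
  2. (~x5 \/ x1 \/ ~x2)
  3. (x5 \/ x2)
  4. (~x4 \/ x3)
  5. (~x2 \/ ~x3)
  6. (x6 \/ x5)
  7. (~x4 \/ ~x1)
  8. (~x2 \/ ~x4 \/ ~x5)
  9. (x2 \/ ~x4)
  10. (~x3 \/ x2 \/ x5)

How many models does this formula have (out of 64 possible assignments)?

7

The models are:
  x1=0 x2=0 x3=0 x4=0 x5=1 x6=0
  x1=0 x2=0 x3=0 x4=0 x5=1 x6=1
  x1=0 x2=0 x3=1 x4=0 x5=1 x6=0
  x1=0 x2=0 x3=1 x4=0 x5=1 x6=1
  x1=0 x2=1 x3=0 x4=0 x5=0 x6=1
  x1=1 x2=0 x3=1 x4=0 x5=1 x6=0
  x1=1 x2=0 x3=1 x4=0 x5=1 x6=1
That's 7 in total.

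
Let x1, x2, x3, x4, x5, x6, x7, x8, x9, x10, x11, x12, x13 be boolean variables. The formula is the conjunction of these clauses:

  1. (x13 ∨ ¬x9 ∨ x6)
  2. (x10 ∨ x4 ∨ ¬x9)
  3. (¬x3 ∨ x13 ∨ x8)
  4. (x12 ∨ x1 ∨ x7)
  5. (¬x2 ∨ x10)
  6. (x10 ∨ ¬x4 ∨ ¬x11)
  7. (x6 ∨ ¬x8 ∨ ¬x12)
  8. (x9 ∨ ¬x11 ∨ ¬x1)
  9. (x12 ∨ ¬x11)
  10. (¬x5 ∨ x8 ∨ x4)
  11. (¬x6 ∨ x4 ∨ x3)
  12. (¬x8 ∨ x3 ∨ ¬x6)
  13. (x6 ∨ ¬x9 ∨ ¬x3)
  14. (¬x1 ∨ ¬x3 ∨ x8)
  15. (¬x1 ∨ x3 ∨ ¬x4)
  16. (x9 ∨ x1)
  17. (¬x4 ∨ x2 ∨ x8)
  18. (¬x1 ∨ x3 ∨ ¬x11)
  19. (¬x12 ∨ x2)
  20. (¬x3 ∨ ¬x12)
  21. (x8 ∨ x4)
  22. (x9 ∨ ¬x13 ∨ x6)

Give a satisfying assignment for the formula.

x1 = True  x2 = False  x3 = True  x4 = True  x5 = False  x6 = True  x7 = True  x8 = True  x9 = False  x10 = False  x11 = False  x12 = False  x13 = False

x5 occurs only negated in the remaining clauses — set x5 = False.
x7 occurs only positively in the remaining clauses — set x7 = True.
Branch on x1: take x1 = True.
For the remaining variables, x2 = False, x3 = True, x4 = True, x6 = True, x8 = True, x9 = False, x10 = False, x11 = False, x12 = False, x13 = False works.
Every clause has at least one true literal under this assignment.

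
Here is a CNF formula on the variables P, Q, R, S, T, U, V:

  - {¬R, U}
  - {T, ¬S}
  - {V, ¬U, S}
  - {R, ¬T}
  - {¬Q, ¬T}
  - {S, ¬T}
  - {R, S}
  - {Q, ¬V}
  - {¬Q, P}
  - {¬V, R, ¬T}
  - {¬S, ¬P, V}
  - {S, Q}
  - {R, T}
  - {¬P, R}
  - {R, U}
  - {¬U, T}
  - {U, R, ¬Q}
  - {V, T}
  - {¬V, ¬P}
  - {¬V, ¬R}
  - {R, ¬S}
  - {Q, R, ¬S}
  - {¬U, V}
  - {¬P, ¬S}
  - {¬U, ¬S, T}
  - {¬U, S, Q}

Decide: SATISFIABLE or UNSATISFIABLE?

UNSATISFIABLE

R = True:
  propagation gives U=True, T=True, Q=False, S=True; an empty clause results — contradiction.
R = False:
  propagation gives T=False; an empty clause results — contradiction.
Every branch closes, so no satisfying assignment exists.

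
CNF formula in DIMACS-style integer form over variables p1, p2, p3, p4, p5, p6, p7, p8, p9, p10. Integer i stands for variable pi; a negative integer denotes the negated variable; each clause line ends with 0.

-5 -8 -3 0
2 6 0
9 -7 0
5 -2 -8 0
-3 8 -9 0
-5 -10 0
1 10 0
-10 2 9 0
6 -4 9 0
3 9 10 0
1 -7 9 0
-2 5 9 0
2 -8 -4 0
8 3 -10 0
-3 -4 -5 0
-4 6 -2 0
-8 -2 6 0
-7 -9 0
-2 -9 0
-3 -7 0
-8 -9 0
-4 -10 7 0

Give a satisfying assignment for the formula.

p1 occurs only positively in the remaining clauses — set p1 = True.
p4 occurs only negated in the remaining clauses — set p4 = False.
Try p2 = True.
  then p9 is forced to False.
  then p7 is forced to False.
  then p5 is forced to True.
  then p10 is forced to False.
  then p3 is forced to True.
  then p8 is forced to False.
p6 is now unconstrained; take p6 = True.
Every clause has at least one true literal under this assignment.

p1=True, p2=True, p3=True, p4=False, p5=True, p6=True, p7=False, p8=False, p9=False, p10=False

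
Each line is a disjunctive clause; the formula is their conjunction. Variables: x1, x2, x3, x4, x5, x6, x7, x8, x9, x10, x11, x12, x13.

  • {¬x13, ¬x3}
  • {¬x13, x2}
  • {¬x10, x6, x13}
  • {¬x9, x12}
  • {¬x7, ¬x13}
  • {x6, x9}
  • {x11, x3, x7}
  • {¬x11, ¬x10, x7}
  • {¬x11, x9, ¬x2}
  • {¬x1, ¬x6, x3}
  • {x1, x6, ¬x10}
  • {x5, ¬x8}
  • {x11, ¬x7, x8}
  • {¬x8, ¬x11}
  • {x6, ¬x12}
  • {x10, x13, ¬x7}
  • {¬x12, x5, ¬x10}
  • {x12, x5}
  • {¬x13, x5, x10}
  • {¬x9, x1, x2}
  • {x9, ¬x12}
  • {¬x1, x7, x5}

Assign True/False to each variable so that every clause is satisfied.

Pure literal: x5 appears only positively; assign x5 = True.
Branch on x1: take x1 = True.
Set x2 = True and propagate.
For the remaining variables, x3 = True, x4 = True, x6 = True, x7 = False, x8 = True, x9 = False, x10 = False, x11 = False, x12 = False, x13 = False works.
Every clause has at least one true literal under this assignment.

x1=True  x2=True  x3=True  x4=True  x5=True  x6=True  x7=False  x8=True  x9=False  x10=False  x11=False  x12=False  x13=False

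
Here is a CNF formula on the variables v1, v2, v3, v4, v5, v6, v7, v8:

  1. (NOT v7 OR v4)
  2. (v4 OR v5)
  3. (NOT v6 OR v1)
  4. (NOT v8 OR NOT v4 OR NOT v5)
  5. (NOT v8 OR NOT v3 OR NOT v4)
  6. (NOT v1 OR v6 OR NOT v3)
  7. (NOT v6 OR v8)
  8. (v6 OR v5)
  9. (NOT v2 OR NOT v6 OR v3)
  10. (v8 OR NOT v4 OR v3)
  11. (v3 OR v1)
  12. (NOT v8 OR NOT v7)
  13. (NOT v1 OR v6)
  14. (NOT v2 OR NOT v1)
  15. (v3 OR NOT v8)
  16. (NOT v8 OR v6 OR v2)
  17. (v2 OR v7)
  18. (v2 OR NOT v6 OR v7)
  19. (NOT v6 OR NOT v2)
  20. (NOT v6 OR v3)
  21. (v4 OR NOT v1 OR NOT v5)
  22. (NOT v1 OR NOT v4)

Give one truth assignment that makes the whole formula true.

Branch on v1: take v1 = False.
  then v6 is forced to False.
  then v5 is forced to True.
  then v3 is forced to True.
Branch on v2: take v2 = True.
Try v4 = True.
  then v8 is forced to False.
v7 is now unconstrained; take v7 = False.
Every clause has at least one true literal under this assignment.

v1 = F, v2 = T, v3 = T, v4 = T, v5 = T, v6 = F, v7 = F, v8 = F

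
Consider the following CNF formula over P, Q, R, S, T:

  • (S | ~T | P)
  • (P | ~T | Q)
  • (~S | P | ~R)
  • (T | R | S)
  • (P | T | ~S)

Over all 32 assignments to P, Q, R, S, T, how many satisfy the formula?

17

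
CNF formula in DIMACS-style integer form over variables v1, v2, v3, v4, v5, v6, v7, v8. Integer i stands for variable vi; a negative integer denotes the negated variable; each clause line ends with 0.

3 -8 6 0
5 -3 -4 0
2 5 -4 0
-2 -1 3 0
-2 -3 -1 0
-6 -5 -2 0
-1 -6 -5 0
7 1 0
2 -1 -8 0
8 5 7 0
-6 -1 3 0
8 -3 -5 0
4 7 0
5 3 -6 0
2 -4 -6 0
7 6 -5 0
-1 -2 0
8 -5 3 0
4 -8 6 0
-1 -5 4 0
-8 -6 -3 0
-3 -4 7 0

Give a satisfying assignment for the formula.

v1=F, v2=T, v3=F, v4=T, v5=F, v6=F, v7=T, v8=F

v7 occurs only positively in the remaining clauses — set v7 = True.
Branch on v1: take v1 = False.
Branch on v2: take v2 = True.
The remaining clauses are satisfied by v3 = False, v4 = True, v5 = False, v6 = False, v8 = False.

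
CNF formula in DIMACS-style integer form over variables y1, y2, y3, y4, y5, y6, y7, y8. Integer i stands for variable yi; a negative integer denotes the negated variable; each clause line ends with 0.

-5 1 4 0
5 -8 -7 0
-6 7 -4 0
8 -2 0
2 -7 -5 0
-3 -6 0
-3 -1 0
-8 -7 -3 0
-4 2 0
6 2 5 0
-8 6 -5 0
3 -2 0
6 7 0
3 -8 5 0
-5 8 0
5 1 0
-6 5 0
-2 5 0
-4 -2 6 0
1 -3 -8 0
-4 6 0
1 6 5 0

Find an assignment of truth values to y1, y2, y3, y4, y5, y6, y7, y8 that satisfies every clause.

y1 = True, y2 = False, y3 = False, y4 = False, y5 = True, y6 = True, y7 = False, y8 = True

Set y1 = True and propagate.
  then y3 is forced to False.
  then y2 is forced to False.
  then y4 is forced to False.
Branch on y5: take y5 = True.
  then y7 is forced to False.
  then y6 is forced to True.
  then y8 is forced to True.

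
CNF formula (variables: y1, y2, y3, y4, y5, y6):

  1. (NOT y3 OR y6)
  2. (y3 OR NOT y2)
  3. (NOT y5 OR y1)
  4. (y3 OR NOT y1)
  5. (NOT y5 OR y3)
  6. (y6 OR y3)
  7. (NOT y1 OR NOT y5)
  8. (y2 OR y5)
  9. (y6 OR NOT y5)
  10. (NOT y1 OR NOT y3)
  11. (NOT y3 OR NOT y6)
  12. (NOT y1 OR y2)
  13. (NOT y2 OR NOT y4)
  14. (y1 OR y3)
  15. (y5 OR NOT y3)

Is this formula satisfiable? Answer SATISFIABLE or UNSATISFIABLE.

UNSATISFIABLE

y3 = True:
  propagation gives y6=True; an empty clause results — contradiction.
y3 = False:
  propagation gives y2=False, y1=False; an empty clause results — contradiction.
Every branch closes, so no satisfying assignment exists.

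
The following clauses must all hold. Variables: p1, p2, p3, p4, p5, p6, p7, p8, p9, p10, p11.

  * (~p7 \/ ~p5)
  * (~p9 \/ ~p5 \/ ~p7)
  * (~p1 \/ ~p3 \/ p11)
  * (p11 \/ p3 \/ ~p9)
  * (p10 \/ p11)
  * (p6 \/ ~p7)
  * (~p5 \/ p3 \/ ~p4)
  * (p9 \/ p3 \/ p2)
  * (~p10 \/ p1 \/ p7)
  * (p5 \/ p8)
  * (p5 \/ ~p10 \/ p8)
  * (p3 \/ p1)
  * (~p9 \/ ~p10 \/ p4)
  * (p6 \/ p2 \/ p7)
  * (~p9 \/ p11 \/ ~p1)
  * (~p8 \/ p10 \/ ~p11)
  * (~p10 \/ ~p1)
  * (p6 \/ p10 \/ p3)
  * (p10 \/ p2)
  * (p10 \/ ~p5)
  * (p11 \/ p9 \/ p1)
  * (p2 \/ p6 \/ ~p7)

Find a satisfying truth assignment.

p2 occurs only positively in the remaining clauses — set p2 = True.
p6 occurs only positively in the remaining clauses — set p6 = True.
Set p1 = False and propagate.
  then p3 is forced to True.
Set p4 = True and propagate.
Try p5 = False.
  then p8 is forced to True.
For the remaining variables, p7 = True, p9 = True, p10 = True, p11 = False works.

p1=F, p2=T, p3=T, p4=T, p5=F, p6=T, p7=T, p8=T, p9=T, p10=T, p11=F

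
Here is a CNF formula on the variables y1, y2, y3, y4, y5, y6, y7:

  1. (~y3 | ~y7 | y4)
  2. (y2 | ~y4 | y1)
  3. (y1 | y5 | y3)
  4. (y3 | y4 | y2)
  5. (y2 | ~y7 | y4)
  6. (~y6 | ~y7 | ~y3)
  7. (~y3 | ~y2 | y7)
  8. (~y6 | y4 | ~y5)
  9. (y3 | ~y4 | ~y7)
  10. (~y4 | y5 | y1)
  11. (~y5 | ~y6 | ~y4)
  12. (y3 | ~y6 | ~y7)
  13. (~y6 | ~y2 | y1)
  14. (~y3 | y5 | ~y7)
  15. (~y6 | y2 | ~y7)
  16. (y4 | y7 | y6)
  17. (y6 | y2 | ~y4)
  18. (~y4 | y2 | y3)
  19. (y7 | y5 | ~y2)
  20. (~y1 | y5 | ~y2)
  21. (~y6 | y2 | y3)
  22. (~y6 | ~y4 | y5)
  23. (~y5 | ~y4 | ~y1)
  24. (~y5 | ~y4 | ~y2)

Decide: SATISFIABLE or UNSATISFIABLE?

Try y1 = True.
Try y2 = False.
The remaining clauses are satisfied by y3 = True, y4 = False, y5 = False, y6 = True, y7 = False.
Every clause has at least one true literal under this assignment.
So y1=T, y2=F, y3=T, y4=F, y5=F, y6=T, y7=F is a satisfying assignment.

SATISFIABLE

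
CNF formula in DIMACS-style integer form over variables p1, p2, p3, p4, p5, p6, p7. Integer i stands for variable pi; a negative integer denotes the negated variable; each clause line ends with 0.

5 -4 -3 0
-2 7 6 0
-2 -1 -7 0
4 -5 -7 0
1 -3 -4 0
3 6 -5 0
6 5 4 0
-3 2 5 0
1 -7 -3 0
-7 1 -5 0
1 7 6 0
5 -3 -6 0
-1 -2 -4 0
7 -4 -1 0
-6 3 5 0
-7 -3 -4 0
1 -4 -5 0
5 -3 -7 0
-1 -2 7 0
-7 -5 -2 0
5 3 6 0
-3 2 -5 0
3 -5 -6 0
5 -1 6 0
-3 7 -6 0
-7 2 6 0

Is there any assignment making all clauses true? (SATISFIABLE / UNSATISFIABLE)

UNSATISFIABLE

p5 = True:
  p7 = True:
    propagation gives p4=True, p1=True, p2=False, p3=False; an empty clause results — contradiction.
  p7 = False:
    p1 = True:
      propagation gives p4=False, p2=False, p3=False; contradiction.
    p1 = False:
      propagation gives p6=True, p4=False, p3=True; contradiction.
p5 = False:
  p3 = True:
    propagation gives p4=False, p6=True; an empty clause results — contradiction.
  p3 = False:
    propagation gives p6=False; an empty clause results — contradiction.
Every branch closes, so no satisfying assignment exists.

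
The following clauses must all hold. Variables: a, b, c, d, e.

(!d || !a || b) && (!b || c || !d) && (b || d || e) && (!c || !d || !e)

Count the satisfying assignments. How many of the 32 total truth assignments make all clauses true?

Split on d, then b.
  d=1, b=1: remaining (a,c,e) ∈ {(0,1,0); (1,1,0)} — 2.
  d=1, b=0: remaining (a,c,e) ∈ {(0,0,0); (0,0,1); (0,1,0)} — 3.
  d=0, b=1: a, c, e free → 2^3 = 8.
  d=0, b=0: remaining (a,c,e) ∈ {(0,0,1); (0,1,1); (1,0,1); (1,1,1)} — 4.
Total: 2 + 3 + 8 + 4 = 17.

17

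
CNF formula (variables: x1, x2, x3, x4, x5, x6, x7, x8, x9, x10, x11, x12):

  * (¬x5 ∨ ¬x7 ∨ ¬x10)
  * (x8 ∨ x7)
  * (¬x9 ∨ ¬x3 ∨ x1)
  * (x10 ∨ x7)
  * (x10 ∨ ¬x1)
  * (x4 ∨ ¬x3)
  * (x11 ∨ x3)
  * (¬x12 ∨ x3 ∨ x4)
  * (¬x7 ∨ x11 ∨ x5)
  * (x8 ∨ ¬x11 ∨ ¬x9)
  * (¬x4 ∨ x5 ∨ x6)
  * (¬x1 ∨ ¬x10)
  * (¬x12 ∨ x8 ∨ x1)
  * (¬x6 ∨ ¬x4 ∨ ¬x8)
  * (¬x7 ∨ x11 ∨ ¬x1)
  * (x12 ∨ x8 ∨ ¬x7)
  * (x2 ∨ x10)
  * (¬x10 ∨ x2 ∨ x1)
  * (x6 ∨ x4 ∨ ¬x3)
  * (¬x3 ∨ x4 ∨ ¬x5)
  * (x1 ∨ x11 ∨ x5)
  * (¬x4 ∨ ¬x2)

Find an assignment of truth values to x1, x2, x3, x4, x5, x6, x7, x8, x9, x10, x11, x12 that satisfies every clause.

Set x1 = False and propagate.
Try x2 = True.
  then x4 is forced to False.
  then x3 is forced to False.
  then x11 is forced to True.
  then x12 is forced to False.
Try x5 = False.
For the remaining variables, x6 = False, x7 = True, x8 = True, x9 = True, x10 = True works.

x1 = F, x2 = T, x3 = F, x4 = F, x5 = F, x6 = F, x7 = T, x8 = T, x9 = T, x10 = T, x11 = T, x12 = F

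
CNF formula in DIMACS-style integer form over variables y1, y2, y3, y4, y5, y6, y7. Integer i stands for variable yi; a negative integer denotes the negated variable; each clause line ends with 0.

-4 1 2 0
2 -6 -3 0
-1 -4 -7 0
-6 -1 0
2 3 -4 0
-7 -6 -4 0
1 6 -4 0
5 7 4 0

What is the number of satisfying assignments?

43

Case analysis on y4 and y1:
  y4=1, y1=1: y5 free; 3 ways for (y2,y3,y6,y7) × 2^1 = 6.
  y4=1, y1=0: remaining (y2,y3,y5,y6,y7) ∈ {(1,0,0,1,0); (1,0,1,1,0); (1,1,0,1,0); (1,1,1,1,0)} — 4.
  y4=0, y1=1: y2, y3 free; 3 ways for (y5,y6,y7) × 2^2 = 12.
  y4=0, y1=0: 21 of the 32 assignments to (y2,y3,y5,y6,y7) work.
Total: 6 + 4 + 12 + 21 = 43.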